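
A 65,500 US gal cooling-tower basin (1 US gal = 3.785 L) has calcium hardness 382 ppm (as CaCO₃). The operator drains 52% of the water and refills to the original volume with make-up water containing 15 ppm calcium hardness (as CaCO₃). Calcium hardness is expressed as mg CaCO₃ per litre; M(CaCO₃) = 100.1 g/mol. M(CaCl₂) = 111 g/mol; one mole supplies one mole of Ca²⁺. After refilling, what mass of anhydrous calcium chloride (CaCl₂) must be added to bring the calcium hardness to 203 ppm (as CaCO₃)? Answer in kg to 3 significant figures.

Volume: 65,500 US gal × 3.785 L/gal = 247,918 L.
After draining 52% and refilling: 382 × 0.48 + 15 × 0.52 = 191.16 ppm.
Deficit to target: 203 − 191.16 = 11.84 mg/L.
As CaCO₃: 11.84 mg/L × 247,918 L = 2935 g; ÷ 100.1 = 29.32 mol Ca²⁺.
Mass: 29.32 × 111 = 3255 g.

3.25 kg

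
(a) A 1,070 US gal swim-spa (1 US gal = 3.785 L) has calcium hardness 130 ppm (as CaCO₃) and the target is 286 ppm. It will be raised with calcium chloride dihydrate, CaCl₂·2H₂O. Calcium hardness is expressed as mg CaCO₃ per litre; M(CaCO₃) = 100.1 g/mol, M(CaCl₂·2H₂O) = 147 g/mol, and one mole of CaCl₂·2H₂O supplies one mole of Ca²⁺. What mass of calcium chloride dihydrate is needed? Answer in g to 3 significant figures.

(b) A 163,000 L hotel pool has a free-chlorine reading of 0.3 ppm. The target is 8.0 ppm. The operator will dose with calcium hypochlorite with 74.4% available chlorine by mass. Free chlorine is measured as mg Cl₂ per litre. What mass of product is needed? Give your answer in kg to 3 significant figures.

(a) 928 g; (b) 1.69 kg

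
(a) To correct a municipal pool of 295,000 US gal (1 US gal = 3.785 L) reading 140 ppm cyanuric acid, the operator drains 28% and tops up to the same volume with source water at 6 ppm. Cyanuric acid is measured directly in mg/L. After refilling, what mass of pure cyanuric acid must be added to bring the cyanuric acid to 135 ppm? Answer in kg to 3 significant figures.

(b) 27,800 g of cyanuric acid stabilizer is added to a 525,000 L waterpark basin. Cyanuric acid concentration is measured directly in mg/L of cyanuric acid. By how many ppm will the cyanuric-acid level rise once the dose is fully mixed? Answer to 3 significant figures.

(a) Volume: 295,000 US gal × 3.785 L/gal = 1,116,575 L.
(a) After draining 28% and refilling: 140 × 0.72 + 6 × 0.28 = 102.48 ppm.
(a) Deficit to target: 135 − 102.48 = 32.52 mg/L.
(a) Mass: 32.52 mg/L × 1,116,575 L = 36,310 g cyanuric acid.

(b) Rise: 27,800 g / 525,000 L × 1000 = 52.95 mg/L.

(a) 36.3 kg; (b) 53.0 ppm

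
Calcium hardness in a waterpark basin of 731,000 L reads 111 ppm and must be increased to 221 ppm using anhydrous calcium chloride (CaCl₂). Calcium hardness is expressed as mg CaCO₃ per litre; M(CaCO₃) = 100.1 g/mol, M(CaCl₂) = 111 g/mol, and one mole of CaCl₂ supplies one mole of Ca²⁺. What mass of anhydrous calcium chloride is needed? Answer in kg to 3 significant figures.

Hardness to add: (221 − 111) = 110 mg/L as CaCO₃ × 731,000 L = 80,410 g as CaCO₃.
Moles of Ca²⁺ (1 mol Ca²⁺ ≡ 1 mol CaCO₃): 80,410 / 100.1 g/mol = 803.3 mol.
Mass of CaCl₂: 803.3 × 111 = 89,170 g.

89.2 kg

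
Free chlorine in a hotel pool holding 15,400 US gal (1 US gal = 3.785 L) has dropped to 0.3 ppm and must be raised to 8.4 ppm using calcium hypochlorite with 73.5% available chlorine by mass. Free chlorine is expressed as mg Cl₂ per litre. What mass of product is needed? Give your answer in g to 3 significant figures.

642 g

Volume: 15,400 US gal × 3.785 L/gal = 58,289 L.
Chlorine deficit: 8.4 − 0.3 = 8.1 ppm = 8.1 mg/L as Cl₂.
Cl₂ equivalent needed: 8.1 mg/L × 58,289 L = 472,100 mg = 472.1 g.
Product at 73.5% available chlorine: 472.1 / 0.735 = 642.4 g.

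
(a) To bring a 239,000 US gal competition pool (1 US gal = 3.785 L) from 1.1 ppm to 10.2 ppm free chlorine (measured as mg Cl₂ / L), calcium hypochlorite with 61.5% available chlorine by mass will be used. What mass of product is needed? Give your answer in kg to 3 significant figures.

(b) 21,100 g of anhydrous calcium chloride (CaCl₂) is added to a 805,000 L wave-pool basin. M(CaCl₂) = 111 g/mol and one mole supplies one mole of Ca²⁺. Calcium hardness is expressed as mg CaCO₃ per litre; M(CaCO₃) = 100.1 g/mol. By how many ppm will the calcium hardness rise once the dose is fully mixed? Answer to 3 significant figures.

(a) Volume: 239,000 US gal × 3.785 L/gal = 904,615 L.
(a) Chlorine deficit: 10.2 − 1.1 = 9.1 ppm = 9.1 mg/L as Cl₂.
(a) Cl₂ equivalent needed: 9.1 mg/L × 904,615 L = 8,232,000 mg = 8232 g.
(a) Product at 61.5% available chlorine: 8232 / 0.615 = 13,390 g.

(b) Moles of Ca²⁺: 21,100 g ÷ 111 g/mol = 190.1 mol.
(b) As CaCO₃: 190.1 mol × 100.1 g/mol = 19,030 g.
(b) Rise: 19,030 g / 805,000 L × 1000 = 23.64 mg/L.

(a) 13.4 kg; (b) 23.6 ppm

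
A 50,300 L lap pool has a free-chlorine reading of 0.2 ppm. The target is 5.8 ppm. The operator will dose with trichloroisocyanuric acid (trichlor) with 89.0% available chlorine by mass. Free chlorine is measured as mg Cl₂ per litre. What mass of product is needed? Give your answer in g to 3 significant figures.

316 g

Chlorine deficit: 5.8 − 0.2 = 5.6 ppm = 5.6 mg/L as Cl₂.
Cl₂ equivalent needed: 5.6 mg/L × 50,300 L = 281,700 mg = 281.7 g.
Product at 89.0% available chlorine: 281.7 / 0.89 = 316.5 g.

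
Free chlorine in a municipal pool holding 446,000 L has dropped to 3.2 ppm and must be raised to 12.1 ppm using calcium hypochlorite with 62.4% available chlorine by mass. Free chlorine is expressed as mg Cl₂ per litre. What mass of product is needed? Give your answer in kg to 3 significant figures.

Chlorine deficit: 12.1 − 3.2 = 8.9 ppm = 8.9 mg/L as Cl₂.
Cl₂ equivalent needed: 8.9 mg/L × 446,000 L = 3,969,000 mg = 3969 g.
Product at 62.4% available chlorine: 3969 / 0.624 = 6361 g.

6.36 kg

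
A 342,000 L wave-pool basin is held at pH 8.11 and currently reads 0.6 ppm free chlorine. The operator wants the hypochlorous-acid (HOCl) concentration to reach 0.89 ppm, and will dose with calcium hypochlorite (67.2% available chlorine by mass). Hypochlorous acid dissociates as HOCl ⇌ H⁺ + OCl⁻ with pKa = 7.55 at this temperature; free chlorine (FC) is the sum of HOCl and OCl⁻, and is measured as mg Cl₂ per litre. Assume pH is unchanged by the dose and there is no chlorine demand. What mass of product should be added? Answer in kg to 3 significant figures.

[OCl⁻]/[HOCl] = 10^(pH − pKa) = 10^(8.11 − 7.55) = 3.631; fraction as HOCl = 1/(1 + 3.631) = 0.2159.
Free chlorine required for 0.89 ppm HOCl: 0.89 / 0.2159 = 4.121 ppm.
FC to add: 4.121 − 0.6 = 3.521 mg/L as Cl₂.
Cl₂ equivalent: 3.521 mg/L × 342,000 L = 1204 g.
Product at 67.2% available Cl: 1204 / 0.672 = 1792 g.

1.79 kg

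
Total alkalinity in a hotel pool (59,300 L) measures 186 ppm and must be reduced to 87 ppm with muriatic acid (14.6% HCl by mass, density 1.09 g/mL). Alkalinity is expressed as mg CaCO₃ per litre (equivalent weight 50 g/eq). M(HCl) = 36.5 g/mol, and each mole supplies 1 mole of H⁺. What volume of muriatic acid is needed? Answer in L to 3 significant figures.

Alkalinity to neutralize: (186 − 87) = 99 mg/L as CaCO₃ × 59,300 L = 5871 g as CaCO₃.
Equivalents of H⁺ required: 5871 ÷ 50 g/eq = 117.4 eq = 117.4 mol HCl.
Mass of HCl: 117.4 × 36.5 = 4286 g.
Mass of 14.6% solution: 4286 / 0.146 = 29,350 g.
Volume: 29,350 g ÷ 1.09 g/mL = 26,930 mL.

26.9 L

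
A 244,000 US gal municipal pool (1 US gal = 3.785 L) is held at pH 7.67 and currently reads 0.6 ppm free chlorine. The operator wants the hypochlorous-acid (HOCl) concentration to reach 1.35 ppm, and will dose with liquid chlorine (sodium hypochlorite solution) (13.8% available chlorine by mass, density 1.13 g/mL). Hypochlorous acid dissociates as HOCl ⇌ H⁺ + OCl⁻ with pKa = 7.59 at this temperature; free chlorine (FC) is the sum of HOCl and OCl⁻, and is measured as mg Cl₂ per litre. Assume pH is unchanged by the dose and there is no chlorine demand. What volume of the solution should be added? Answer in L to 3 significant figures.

Volume: 244,000 US gal × 3.785 L/gal = 923,540 L.
[OCl⁻]/[HOCl] = 10^(pH − pKa) = 10^(7.67 − 7.59) = 1.202; fraction as HOCl = 1/(1 + 1.202) = 0.4541.
Free chlorine required for 1.35 ppm HOCl: 1.35 / 0.4541 = 2.973 ppm.
FC to add: 2.973 − 0.6 = 2.373 mg/L as Cl₂.
Cl₂ equivalent: 2.373 mg/L × 923,540 L = 2192 g.
Product at 13.8% available Cl: 2192 / 0.138 = 15,880 g.
Volume: 15,880 g ÷ 1.13 g/mL = 14,050 mL.

14.1 L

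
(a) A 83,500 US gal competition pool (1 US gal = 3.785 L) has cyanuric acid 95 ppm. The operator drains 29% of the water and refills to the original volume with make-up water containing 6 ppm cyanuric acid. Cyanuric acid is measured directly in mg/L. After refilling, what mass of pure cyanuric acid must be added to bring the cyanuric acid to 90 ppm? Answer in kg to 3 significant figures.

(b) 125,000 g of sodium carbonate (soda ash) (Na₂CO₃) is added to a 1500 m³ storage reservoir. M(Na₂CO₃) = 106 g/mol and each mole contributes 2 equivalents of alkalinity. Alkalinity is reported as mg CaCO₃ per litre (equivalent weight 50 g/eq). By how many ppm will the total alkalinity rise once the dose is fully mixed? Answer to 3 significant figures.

(a) 6.58 kg; (b) 78.6 ppm

(a) Volume: 83,500 US gal × 3.785 L/gal = 316,048 L.
(a) After draining 29% and refilling: 95 × 0.71 + 6 × 0.29 = 69.19 ppm.
(a) Deficit to target: 90 − 69.19 = 20.81 mg/L.
(a) Mass: 20.81 mg/L × 316,048 L = 6577 g cyanuric acid.

(b) Volume: 1500 m³ = 1,500,000 L.
(b) Moles of Na₂CO₃: 125,000 g ÷ 106 g/mol = 1179 mol → 2358 eq of alkalinity.
(b) As CaCO₃: 2358 eq × 50 g/eq = 117,900 g.
(b) Rise: 117,900 g / 1,500,000 L × 1000 = 78.62 mg/L.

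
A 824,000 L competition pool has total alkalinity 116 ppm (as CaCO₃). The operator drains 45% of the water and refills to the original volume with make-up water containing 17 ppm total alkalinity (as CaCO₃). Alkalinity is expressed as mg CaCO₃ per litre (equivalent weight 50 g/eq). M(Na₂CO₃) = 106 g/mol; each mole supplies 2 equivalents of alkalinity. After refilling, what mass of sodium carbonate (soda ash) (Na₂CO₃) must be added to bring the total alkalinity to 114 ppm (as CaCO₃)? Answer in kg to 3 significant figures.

37.2 kg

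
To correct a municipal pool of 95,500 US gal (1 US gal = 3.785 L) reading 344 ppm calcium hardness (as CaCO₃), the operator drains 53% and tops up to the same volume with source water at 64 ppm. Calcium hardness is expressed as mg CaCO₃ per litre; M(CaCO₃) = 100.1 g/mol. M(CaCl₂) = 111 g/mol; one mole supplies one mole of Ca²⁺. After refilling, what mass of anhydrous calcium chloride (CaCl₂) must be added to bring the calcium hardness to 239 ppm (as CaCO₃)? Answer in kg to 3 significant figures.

17.4 kg

Volume: 95,500 US gal × 3.785 L/gal = 361,468 L.
After draining 53% and refilling: 344 × 0.47 + 64 × 0.53 = 195.6 ppm.
Deficit to target: 239 − 195.6 = 43.4 mg/L.
As CaCO₃: 43.4 mg/L × 361,468 L = 15,690 g; ÷ 100.1 = 156.7 mol Ca²⁺.
Mass: 156.7 × 111 = 17,400 g.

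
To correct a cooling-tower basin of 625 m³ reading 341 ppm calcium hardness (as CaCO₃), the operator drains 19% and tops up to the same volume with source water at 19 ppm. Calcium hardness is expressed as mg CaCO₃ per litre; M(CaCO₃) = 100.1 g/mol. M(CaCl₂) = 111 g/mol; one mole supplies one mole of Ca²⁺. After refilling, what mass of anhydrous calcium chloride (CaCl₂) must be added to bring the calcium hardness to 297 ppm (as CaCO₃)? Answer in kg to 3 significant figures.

Volume: 625 m³ = 625,000 L.
After draining 19% and refilling: 341 × 0.81 + 19 × 0.19 = 279.82 ppm.
Deficit to target: 297 − 279.82 = 17.18 mg/L.
As CaCO₃: 17.18 mg/L × 625,000 L = 10,740 g; ÷ 100.1 = 107.3 mol Ca²⁺.
Mass: 107.3 × 111 = 11,910 g.

11.9 kg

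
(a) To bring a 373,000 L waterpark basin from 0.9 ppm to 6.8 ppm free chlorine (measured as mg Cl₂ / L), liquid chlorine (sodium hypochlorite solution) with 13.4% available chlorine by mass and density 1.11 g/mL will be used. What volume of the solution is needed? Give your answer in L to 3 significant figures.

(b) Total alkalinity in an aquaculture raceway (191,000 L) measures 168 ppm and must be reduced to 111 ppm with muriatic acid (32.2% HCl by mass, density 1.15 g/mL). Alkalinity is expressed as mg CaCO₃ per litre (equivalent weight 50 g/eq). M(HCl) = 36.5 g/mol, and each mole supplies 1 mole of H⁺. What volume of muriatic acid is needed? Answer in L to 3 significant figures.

(a) Chlorine deficit: 6.8 − 0.9 = 5.9 ppm = 5.9 mg/L as Cl₂.
(a) Cl₂ equivalent needed: 5.9 mg/L × 373,000 L = 2,201,000 mg = 2201 g.
(a) Product at 13.4% available chlorine: 2201 / 0.134 = 16,420 g.
(a) Volume at density 1.11 g/mL: 16,420 g ÷ 1.11 g/mL = 14,800 mL.

(b) Alkalinity to neutralize: (168 − 111) = 57 mg/L as CaCO₃ × 191,000 L = 10,890 g as CaCO₃.
(b) Equivalents of H⁺ required: 10,890 ÷ 50 g/eq = 217.7 eq = 217.7 mol HCl.
(b) Mass of HCl: 217.7 × 36.5 = 7948 g.
(b) Mass of 32.2% solution: 7948 / 0.322 = 24,680 g.
(b) Volume: 24,680 g ÷ 1.15 g/mL = 21,460 mL.

(a) 14.8 L; (b) 21.5 L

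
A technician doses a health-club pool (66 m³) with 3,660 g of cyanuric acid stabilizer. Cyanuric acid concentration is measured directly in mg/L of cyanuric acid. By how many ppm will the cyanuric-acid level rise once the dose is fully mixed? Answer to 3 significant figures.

Volume: 66 m³ = 66,000 L.
Rise: 3,660 g / 66,000 L × 1000 = 55.45 mg/L.

55.5 ppm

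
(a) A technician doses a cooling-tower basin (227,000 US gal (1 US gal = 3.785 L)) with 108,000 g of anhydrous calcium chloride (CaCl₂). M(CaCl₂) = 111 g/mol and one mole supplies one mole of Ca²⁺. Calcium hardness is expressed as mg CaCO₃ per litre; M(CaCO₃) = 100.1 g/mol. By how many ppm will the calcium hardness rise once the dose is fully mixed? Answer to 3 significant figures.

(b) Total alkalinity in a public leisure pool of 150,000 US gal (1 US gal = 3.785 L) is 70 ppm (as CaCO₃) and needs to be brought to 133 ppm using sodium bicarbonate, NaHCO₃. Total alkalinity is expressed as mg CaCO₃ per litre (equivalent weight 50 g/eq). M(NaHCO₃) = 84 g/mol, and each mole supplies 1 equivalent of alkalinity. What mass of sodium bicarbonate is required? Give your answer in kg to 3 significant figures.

(a) Volume: 227,000 US gal × 3.785 L/gal = 859,195 L.
(a) Moles of Ca²⁺: 108,000 g ÷ 111 g/mol = 973 mol.
(a) As CaCO₃: 973 mol × 100.1 g/mol = 97,390 g.
(a) Rise: 97,390 g / 859,195 L × 1000 = 113.4 mg/L.

(b) Volume: 150,000 US gal × 3.785 L/gal = 567,750 L.
(b) Alkalinity to add: (133 − 70) = 63 mg/L as CaCO₃ × 567,750 L = 35,770 g as CaCO₃.
(b) Equivalents: 35,770 g ÷ 50 g/eq = 715.4 eq.
(b) NaHCO₃ supplies 1 eq per mole → 715.4 mol.
(b) Mass: 715.4 mol × 84 g/mol = 60,090 g.

(a) 113 ppm; (b) 60.1 kg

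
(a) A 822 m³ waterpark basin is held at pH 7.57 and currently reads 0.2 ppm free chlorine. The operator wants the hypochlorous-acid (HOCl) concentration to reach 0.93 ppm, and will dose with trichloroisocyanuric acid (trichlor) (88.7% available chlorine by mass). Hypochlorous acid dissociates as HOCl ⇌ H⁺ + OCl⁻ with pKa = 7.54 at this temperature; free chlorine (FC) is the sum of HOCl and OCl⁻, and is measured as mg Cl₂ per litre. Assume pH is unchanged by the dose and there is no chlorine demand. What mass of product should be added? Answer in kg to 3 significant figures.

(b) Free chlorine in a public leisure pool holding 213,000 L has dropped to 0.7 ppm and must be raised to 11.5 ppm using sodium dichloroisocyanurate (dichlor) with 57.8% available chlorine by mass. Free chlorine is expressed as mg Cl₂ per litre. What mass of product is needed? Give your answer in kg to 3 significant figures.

(a) Volume: 822 m³ = 822,000 L.
(a) [OCl⁻]/[HOCl] = 10^(pH − pKa) = 10^(7.57 − 7.54) = 1.072; fraction as HOCl = 1/(1 + 1.072) = 0.4827.
(a) Free chlorine required for 0.93 ppm HOCl: 0.93 / 0.4827 = 1.927 ppm.
(a) FC to add: 1.927 − 0.2 = 1.727 mg/L as Cl₂.
(a) Cl₂ equivalent: 1.727 mg/L × 822,000 L = 1419 g.
(a) Product at 88.7% available Cl: 1419 / 0.887 = 1600 g.

(b) Chlorine deficit: 11.5 − 0.7 = 10.8 ppm = 10.8 mg/L as Cl₂.
(b) Cl₂ equivalent needed: 10.8 mg/L × 213,000 L = 2,300,000 mg = 2300 g.
(b) Product at 57.8% available chlorine: 2300 / 0.578 = 3980 g.

(a) 1.60 kg; (b) 3.98 kg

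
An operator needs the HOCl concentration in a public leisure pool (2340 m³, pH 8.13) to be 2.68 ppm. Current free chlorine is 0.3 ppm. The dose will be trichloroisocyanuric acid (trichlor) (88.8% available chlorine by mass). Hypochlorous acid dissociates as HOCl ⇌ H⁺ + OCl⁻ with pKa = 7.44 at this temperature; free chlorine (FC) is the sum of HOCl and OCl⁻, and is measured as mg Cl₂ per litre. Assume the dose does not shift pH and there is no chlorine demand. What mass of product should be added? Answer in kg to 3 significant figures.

Volume: 2340 m³ = 2,340,000 L.
[OCl⁻]/[HOCl] = 10^(pH − pKa) = 10^(8.13 − 7.44) = 4.898; fraction as HOCl = 1/(1 + 4.898) = 0.1696.
Free chlorine required for 2.68 ppm HOCl: 2.68 / 0.1696 = 15.81 ppm.
FC to add: 15.81 − 0.3 = 15.51 mg/L as Cl₂.
Cl₂ equivalent: 15.51 mg/L × 2,340,000 L = 36,280 g.
Product at 88.8% available Cl: 36,280 / 0.888 = 40,860 g.

40.9 kg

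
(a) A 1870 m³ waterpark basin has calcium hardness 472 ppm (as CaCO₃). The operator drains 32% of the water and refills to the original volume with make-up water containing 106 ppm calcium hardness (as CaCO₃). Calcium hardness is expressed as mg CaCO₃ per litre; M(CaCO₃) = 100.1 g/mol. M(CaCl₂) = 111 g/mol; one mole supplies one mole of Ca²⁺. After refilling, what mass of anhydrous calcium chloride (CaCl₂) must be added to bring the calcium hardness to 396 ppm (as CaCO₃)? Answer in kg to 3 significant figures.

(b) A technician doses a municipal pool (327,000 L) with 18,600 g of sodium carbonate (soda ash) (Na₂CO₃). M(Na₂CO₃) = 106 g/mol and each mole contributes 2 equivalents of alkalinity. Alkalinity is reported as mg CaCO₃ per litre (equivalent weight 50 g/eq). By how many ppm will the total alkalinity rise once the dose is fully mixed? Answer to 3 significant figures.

(a) 85.3 kg; (b) 53.7 ppm

(a) Volume: 1870 m³ = 1,870,000 L.
(a) After draining 32% and refilling: 472 × 0.68 + 106 × 0.32 = 354.88 ppm.
(a) Deficit to target: 396 − 354.88 = 41.12 mg/L.
(a) As CaCO₃: 41.12 mg/L × 1,870,000 L = 76,890 g; ÷ 100.1 = 768.2 mol Ca²⁺.
(a) Mass: 768.2 × 111 = 85,270 g.

(b) Moles of Na₂CO₃: 18,600 g ÷ 106 g/mol = 175.5 mol → 350.9 eq of alkalinity.
(b) As CaCO₃: 350.9 eq × 50 g/eq = 17,550 g.
(b) Rise: 17,550 g / 327,000 L × 1000 = 53.66 mg/L.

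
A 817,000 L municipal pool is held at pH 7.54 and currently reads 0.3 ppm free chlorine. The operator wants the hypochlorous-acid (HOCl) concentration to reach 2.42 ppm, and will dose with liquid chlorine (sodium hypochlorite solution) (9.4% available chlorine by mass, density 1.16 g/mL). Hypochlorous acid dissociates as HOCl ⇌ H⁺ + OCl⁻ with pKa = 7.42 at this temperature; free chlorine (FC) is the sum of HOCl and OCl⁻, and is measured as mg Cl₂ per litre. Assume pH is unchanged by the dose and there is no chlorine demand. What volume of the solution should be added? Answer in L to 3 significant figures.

39.8 L

[OCl⁻]/[HOCl] = 10^(pH − pKa) = 10^(7.54 − 7.42) = 1.318; fraction as HOCl = 1/(1 + 1.318) = 0.4314.
Free chlorine required for 2.42 ppm HOCl: 2.42 / 0.4314 = 5.61 ppm.
FC to add: 5.61 − 0.3 = 5.31 mg/L as Cl₂.
Cl₂ equivalent: 5.31 mg/L × 817,000 L = 4338 g.
Product at 9.4% available Cl: 4338 / 0.094 = 46,150 g.
Volume: 46,150 g ÷ 1.16 g/mL = 39,790 mL.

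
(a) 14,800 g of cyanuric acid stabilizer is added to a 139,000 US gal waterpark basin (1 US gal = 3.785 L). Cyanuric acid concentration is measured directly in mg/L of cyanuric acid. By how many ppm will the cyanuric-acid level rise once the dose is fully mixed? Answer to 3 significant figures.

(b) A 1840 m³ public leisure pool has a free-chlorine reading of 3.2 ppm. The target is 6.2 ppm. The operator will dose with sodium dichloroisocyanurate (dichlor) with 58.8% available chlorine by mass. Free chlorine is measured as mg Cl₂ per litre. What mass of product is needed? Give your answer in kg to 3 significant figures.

(a) Volume: 139,000 US gal × 3.785 L/gal = 526,115 L.
(a) Rise: 14,800 g / 526,115 L × 1000 = 28.13 mg/L.

(b) Volume: 1840 m³ = 1,840,000 L.
(b) Chlorine deficit: 6.2 − 3.2 = 3 ppm = 3 mg/L as Cl₂.
(b) Cl₂ equivalent needed: 3 mg/L × 1,840,000 L = 5,520,000 mg = 5520 g.
(b) Product at 58.8% available chlorine: 5520 / 0.588 = 9388 g.

(a) 28.1 ppm; (b) 9.39 kg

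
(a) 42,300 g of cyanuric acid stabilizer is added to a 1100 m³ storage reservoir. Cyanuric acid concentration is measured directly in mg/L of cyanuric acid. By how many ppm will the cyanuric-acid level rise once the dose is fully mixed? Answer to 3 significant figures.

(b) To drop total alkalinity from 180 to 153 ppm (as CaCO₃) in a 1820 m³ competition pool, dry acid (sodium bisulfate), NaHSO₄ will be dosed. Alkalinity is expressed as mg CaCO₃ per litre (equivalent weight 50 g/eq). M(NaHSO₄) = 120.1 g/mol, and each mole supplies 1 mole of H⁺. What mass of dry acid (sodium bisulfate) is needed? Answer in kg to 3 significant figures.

(a) Volume: 1100 m³ = 1,100,000 L.
(a) Rise: 42,300 g / 1,100,000 L × 1000 = 38.45 mg/L.

(b) Volume: 1820 m³ = 1,820,000 L.
(b) Alkalinity to neutralize: (180 − 153) = 27 mg/L as CaCO₃ × 1,820,000 L = 49,140 g as CaCO₃.
(b) Equivalents of H⁺ required: 49,140 ÷ 50 g/eq = 982.8 eq = 982.8 mol NaHSO₄.
(b) Mass of NaHSO₄: 982.8 × 120.1 = 118,000 g.

(a) 38.5 ppm; (b) 118 kg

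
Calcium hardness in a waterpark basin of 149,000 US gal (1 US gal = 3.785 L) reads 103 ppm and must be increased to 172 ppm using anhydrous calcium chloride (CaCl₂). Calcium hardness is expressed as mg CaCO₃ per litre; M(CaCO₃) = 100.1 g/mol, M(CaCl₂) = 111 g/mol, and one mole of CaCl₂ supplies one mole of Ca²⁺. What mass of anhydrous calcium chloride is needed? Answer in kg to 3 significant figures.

Volume: 149,000 US gal × 3.785 L/gal = 563,965 L.
Hardness to add: (172 − 103) = 69 mg/L as CaCO₃ × 563,965 L = 38,910 g as CaCO₃.
Moles of Ca²⁺ (1 mol Ca²⁺ ≡ 1 mol CaCO₃): 38,910 / 100.1 g/mol = 388.7 mol.
Mass of CaCl₂: 388.7 × 111 = 43,150 g.

43.2 kg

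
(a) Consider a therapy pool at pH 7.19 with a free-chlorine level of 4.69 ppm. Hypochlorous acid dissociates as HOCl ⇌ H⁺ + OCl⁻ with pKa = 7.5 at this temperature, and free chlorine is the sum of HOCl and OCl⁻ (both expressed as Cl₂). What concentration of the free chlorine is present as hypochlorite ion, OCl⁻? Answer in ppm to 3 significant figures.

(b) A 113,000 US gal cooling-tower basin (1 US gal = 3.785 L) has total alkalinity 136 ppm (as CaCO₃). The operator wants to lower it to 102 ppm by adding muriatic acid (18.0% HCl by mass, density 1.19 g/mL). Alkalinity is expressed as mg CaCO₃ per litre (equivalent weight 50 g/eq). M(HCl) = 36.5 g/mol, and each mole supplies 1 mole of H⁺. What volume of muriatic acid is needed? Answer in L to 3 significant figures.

(a) 1.54 ppm; (b) 49.6 L

(a) [OCl⁻]/[HOCl] = 10^(pH − pKa) = 10^(7.19 − 7.5) = 10^-0.31 = 0.4898.
(a) Fraction as HOCl = 1 / (1 + 0.4898) = 0.6712.
(a) OCl⁻ = (1 − 0.6712) × 4.69 ppm = 1.542 ppm.

(b) Volume: 113,000 US gal × 3.785 L/gal = 427,705 L.
(b) Alkalinity to neutralize: (136 − 102) = 34 mg/L as CaCO₃ × 427,705 L = 14,540 g as CaCO₃.
(b) Equivalents of H⁺ required: 14,540 ÷ 50 g/eq = 290.8 eq = 290.8 mol HCl.
(b) Mass of HCl: 290.8 × 36.5 = 10,620 g.
(b) Mass of 18.0% solution: 10,620 / 0.18 = 58,980 g.
(b) Volume: 58,980 g ÷ 1.19 g/mL = 49,560 mL.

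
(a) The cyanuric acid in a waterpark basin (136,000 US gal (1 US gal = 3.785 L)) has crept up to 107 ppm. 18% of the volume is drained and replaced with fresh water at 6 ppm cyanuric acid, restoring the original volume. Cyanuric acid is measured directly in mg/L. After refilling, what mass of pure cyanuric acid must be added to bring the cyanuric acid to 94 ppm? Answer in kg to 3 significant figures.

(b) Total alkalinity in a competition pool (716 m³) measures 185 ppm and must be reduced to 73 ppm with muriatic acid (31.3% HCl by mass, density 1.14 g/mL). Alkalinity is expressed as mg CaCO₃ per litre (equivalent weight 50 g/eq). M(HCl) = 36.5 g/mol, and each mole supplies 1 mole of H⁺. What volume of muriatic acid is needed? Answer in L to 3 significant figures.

(a) 2.67 kg; (b) 164 L

(a) Volume: 136,000 US gal × 3.785 L/gal = 514,760 L.
(a) After draining 18% and refilling: 107 × 0.82 + 6 × 0.18 = 88.82 ppm.
(a) Deficit to target: 94 − 88.82 = 5.18 mg/L.
(a) Mass: 5.18 mg/L × 514,760 L = 2666 g cyanuric acid.

(b) Volume: 716 m³ = 716,000 L.
(b) Alkalinity to neutralize: (185 − 73) = 112 mg/L as CaCO₃ × 716,000 L = 80,190 g as CaCO₃.
(b) Equivalents of H⁺ required: 80,190 ÷ 50 g/eq = 1604 eq = 1604 mol HCl.
(b) Mass of HCl: 1604 × 36.5 = 58,540 g.
(b) Mass of 31.3% solution: 58,540 / 0.313 = 187,000 g.
(b) Volume: 187,000 g ÷ 1.14 g/mL = 164,100 mL.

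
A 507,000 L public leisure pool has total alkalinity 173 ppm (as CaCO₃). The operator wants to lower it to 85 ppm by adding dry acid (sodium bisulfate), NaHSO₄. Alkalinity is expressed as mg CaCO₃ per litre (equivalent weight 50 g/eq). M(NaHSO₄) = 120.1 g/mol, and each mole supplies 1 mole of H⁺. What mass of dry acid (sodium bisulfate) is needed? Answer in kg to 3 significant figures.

107 kg

Alkalinity to neutralize: (173 − 85) = 88 mg/L as CaCO₃ × 507,000 L = 44,620 g as CaCO₃.
Equivalents of H⁺ required: 44,620 ÷ 50 g/eq = 892.3 eq = 892.3 mol NaHSO₄.
Mass of NaHSO₄: 892.3 × 120.1 = 107,200 g.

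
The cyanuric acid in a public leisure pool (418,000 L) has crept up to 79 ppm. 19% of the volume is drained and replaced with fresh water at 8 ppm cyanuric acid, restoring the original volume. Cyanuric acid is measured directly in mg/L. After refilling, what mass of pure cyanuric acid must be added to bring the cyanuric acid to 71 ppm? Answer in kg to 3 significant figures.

After draining 19% and refilling: 79 × 0.81 + 8 × 0.19 = 65.51 ppm.
Deficit to target: 71 − 65.51 = 5.49 mg/L.
Mass: 5.49 mg/L × 418,000 L = 2295 g cyanuric acid.

2.29 kg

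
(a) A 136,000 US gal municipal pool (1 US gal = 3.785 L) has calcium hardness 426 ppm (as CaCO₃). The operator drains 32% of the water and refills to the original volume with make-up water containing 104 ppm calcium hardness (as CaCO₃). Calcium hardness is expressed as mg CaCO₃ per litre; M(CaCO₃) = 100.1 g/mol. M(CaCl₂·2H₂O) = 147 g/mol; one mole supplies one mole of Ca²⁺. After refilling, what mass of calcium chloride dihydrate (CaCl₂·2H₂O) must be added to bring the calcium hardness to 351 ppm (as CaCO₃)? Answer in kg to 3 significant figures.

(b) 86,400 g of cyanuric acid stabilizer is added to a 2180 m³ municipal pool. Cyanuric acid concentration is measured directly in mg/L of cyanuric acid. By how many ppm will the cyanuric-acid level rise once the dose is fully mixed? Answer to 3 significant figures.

(a) 21.2 kg; (b) 39.6 ppm

(a) Volume: 136,000 US gal × 3.785 L/gal = 514,760 L.
(a) After draining 32% and refilling: 426 × 0.68 + 104 × 0.32 = 322.96 ppm.
(a) Deficit to target: 351 − 322.96 = 28.04 mg/L.
(a) As CaCO₃: 28.04 mg/L × 514,760 L = 14,430 g; ÷ 100.1 = 144.2 mol Ca²⁺.
(a) Mass: 144.2 × 147 = 21,200 g.

(b) Volume: 2180 m³ = 2,180,000 L.
(b) Rise: 86,400 g / 2,180,000 L × 1000 = 39.63 mg/L.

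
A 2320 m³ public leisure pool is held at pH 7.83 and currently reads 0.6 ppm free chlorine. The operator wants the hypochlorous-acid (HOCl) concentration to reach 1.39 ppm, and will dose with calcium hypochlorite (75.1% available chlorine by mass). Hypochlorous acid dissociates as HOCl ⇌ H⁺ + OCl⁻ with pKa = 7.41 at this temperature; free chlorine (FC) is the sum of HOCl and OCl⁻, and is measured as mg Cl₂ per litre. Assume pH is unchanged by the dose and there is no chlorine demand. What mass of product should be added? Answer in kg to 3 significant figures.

13.7 kg

Volume: 2320 m³ = 2,320,000 L.
[OCl⁻]/[HOCl] = 10^(pH − pKa) = 10^(7.83 − 7.41) = 2.63; fraction as HOCl = 1/(1 + 2.63) = 0.2755.
Free chlorine required for 1.39 ppm HOCl: 1.39 / 0.2755 = 5.046 ppm.
FC to add: 5.046 − 0.6 = 4.446 mg/L as Cl₂.
Cl₂ equivalent: 4.446 mg/L × 2,320,000 L = 10,310 g.
Product at 75.1% available Cl: 10,310 / 0.751 = 13,730 g.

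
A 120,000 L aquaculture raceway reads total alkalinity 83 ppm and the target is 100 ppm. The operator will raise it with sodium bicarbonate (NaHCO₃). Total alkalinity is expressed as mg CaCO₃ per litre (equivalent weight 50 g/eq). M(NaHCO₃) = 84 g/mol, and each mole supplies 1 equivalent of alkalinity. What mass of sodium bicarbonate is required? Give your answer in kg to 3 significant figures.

3.43 kg

Alkalinity to add: (100 − 83) = 17 mg/L as CaCO₃ × 120,000 L = 2040 g as CaCO₃.
Equivalents: 2040 g ÷ 50 g/eq = 40.8 eq.
NaHCO₃ supplies 1 eq per mole → 40.8 mol.
Mass: 40.8 mol × 84 g/mol = 3427 g.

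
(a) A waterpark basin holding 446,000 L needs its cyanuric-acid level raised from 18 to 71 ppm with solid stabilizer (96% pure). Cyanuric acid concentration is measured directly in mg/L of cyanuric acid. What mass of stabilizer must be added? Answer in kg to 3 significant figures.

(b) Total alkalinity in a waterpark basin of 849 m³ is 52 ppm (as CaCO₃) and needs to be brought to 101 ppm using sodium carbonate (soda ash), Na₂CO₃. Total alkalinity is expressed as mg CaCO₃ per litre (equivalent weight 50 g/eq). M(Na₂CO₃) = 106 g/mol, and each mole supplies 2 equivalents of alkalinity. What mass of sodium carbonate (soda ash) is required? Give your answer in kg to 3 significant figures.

(a) 24.6 kg; (b) 44.1 kg

(a) CYA to add: (71 − 18) = 53 mg/L × 446,000 L = 23,640 g cyanuric acid.
(a) At 96% purity: 23,640 / 0.96 = 24,620 g product.

(b) Volume: 849 m³ = 849,000 L.
(b) Alkalinity to add: (101 − 52) = 49 mg/L as CaCO₃ × 849,000 L = 41,600 g as CaCO₃.
(b) Equivalents: 41,600 g ÷ 50 g/eq = 832 eq.
(b) Each mole of Na₂CO₃ supplies 2 eq, so 832 / 2 = 416 mol.
(b) Mass: 416 mol × 106 g/mol = 44,100 g.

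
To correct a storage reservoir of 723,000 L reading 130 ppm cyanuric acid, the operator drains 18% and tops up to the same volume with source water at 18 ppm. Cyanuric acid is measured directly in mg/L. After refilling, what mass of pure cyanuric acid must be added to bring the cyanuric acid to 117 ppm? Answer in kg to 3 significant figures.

5.18 kg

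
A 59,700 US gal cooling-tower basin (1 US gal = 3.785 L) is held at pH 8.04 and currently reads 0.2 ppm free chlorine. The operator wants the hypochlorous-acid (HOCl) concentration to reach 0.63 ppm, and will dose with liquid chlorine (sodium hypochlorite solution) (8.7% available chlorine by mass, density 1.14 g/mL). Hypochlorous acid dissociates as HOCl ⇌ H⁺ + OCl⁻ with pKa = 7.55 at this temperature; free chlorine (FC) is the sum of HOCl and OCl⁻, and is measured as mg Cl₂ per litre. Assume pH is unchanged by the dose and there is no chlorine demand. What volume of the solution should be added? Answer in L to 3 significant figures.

5.42 L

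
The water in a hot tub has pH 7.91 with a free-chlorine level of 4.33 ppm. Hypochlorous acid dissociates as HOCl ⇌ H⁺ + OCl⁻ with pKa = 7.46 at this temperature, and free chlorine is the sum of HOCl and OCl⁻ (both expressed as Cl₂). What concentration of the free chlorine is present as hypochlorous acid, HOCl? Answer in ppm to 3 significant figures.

[OCl⁻]/[HOCl] = 10^(pH − pKa) = 10^(7.91 − 7.46) = 10^0.45 = 2.818.
Fraction as HOCl = 1 / (1 + 2.818) = 0.2619.
HOCl = 0.2619 × 4.33 ppm = 1.134 ppm.

1.13 ppm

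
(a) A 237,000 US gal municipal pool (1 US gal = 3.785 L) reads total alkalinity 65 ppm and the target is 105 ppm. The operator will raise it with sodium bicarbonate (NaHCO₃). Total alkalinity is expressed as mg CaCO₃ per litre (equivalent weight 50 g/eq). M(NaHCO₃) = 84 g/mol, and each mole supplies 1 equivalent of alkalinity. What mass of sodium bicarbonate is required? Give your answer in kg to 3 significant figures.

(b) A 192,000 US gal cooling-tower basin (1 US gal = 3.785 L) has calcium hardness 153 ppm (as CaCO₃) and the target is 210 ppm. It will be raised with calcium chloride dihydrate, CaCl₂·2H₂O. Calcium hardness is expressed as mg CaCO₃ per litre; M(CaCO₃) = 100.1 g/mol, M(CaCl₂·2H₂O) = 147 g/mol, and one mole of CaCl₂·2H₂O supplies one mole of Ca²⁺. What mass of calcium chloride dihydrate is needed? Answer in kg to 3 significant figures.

(a) 60.3 kg; (b) 60.8 kg

(a) Volume: 237,000 US gal × 3.785 L/gal = 897,045 L.
(a) Alkalinity to add: (105 − 65) = 40 mg/L as CaCO₃ × 897,045 L = 35,880 g as CaCO₃.
(a) Equivalents: 35,880 g ÷ 50 g/eq = 717.6 eq.
(a) NaHCO₃ supplies 1 eq per mole → 717.6 mol.
(a) Mass: 717.6 mol × 84 g/mol = 60,280 g.

(b) Volume: 192,000 US gal × 3.785 L/gal = 726,720 L.
(b) Hardness to add: (210 − 153) = 57 mg/L as CaCO₃ × 726,720 L = 41,420 g as CaCO₃.
(b) Moles of Ca²⁺ (1 mol Ca²⁺ ≡ 1 mol CaCO₃): 41,420 / 100.1 g/mol = 413.8 mol.
(b) Mass of CaCl₂·2H₂O: 413.8 × 147 = 60,830 g.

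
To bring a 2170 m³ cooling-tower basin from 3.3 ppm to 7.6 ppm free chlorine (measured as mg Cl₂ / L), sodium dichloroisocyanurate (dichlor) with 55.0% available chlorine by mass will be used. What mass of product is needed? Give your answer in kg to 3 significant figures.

Volume: 2170 m³ = 2,170,000 L.
Chlorine deficit: 7.6 − 3.3 = 4.3 ppm = 4.3 mg/L as Cl₂.
Cl₂ equivalent needed: 4.3 mg/L × 2,170,000 L = 9,331,000 mg = 9331 g.
Product at 55.0% available chlorine: 9331 / 0.55 = 16,970 g.

17.0 kg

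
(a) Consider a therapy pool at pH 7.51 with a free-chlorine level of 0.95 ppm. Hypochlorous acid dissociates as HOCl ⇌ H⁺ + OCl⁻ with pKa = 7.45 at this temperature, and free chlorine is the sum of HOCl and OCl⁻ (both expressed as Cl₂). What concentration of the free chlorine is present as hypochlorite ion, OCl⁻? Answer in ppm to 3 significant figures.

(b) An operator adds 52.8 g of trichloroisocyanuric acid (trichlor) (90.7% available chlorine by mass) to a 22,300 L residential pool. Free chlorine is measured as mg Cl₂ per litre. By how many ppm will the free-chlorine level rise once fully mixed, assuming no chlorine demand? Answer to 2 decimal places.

(a) [OCl⁻]/[HOCl] = 10^(pH − pKa) = 10^(7.51 − 7.45) = 10^0.06 = 1.148.
(a) Fraction as HOCl = 1 / (1 + 1.148) = 0.4655.
(a) OCl⁻ = (1 − 0.4655) × 0.95 ppm = 0.5078 ppm.

(b) Available chlorine delivered: 52.8 g × 0.907 = 47.89 g as Cl₂.
(b) Concentration rise: 47.89 g / 22,300 L = 2.148 mg/L = 2.15 ppm.

(a) 0.508 ppm; (b) 2.15 ppm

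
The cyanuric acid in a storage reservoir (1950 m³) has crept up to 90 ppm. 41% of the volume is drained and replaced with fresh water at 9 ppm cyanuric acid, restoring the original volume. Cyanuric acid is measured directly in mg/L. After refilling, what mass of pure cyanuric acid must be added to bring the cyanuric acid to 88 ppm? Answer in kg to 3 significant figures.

Volume: 1950 m³ = 1,950,000 L.
After draining 41% and refilling: 90 × 0.59 + 9 × 0.41 = 56.79 ppm.
Deficit to target: 88 − 56.79 = 31.21 mg/L.
Mass: 31.21 mg/L × 1,950,000 L = 60,860 g cyanuric acid.

60.9 kg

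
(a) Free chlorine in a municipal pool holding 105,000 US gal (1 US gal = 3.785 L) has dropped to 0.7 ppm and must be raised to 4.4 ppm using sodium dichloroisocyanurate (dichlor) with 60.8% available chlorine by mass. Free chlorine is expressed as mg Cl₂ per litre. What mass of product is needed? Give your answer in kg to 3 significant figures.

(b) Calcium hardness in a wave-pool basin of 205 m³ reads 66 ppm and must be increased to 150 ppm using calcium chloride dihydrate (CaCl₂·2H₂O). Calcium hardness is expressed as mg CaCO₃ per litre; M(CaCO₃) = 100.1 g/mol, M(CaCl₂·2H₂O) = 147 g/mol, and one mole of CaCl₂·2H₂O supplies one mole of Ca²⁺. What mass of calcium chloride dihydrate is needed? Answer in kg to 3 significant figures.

(a) 2.42 kg; (b) 25.3 kg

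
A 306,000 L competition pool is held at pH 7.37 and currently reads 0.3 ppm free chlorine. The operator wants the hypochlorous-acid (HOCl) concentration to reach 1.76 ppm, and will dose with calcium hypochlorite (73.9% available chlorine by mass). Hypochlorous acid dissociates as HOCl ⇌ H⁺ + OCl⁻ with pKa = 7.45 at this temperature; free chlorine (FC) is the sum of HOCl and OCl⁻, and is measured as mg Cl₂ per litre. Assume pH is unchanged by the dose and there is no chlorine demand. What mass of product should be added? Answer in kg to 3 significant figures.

1.21 kg

[OCl⁻]/[HOCl] = 10^(pH − pKa) = 10^(7.37 − 7.45) = 0.8318; fraction as HOCl = 1/(1 + 0.8318) = 0.5459.
Free chlorine required for 1.76 ppm HOCl: 1.76 / 0.5459 = 3.224 ppm.
FC to add: 3.224 − 0.3 = 2.924 mg/L as Cl₂.
Cl₂ equivalent: 2.924 mg/L × 306,000 L = 894.7 g.
Product at 73.9% available Cl: 894.7 / 0.739 = 1211 g.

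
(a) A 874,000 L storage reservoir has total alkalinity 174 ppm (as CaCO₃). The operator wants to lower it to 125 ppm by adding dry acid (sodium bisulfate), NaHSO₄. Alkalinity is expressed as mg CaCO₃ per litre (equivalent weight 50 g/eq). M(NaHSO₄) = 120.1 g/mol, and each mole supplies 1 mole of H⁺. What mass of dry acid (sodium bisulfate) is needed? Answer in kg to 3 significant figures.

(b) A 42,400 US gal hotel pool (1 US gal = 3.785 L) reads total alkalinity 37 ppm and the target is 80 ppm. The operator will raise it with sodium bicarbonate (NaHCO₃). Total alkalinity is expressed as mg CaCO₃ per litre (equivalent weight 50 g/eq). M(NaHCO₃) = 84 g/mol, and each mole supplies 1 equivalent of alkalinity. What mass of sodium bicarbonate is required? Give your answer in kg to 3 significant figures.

(a) Alkalinity to neutralize: (174 − 125) = 49 mg/L as CaCO₃ × 874,000 L = 42,830 g as CaCO₃.
(a) Equivalents of H⁺ required: 42,830 ÷ 50 g/eq = 856.5 eq = 856.5 mol NaHSO₄.
(a) Mass of NaHSO₄: 856.5 × 120.1 = 102,900 g.

(b) Volume: 42,400 US gal × 3.785 L/gal = 160,484 L.
(b) Alkalinity to add: (80 − 37) = 43 mg/L as CaCO₃ × 160,484 L = 6901 g as CaCO₃.
(b) Equivalents: 6901 g ÷ 50 g/eq = 138 eq.
(b) NaHCO₃ supplies 1 eq per mole → 138 mol.
(b) Mass: 138 mol × 84 g/mol = 11,590 g.

(a) 103 kg; (b) 11.6 kg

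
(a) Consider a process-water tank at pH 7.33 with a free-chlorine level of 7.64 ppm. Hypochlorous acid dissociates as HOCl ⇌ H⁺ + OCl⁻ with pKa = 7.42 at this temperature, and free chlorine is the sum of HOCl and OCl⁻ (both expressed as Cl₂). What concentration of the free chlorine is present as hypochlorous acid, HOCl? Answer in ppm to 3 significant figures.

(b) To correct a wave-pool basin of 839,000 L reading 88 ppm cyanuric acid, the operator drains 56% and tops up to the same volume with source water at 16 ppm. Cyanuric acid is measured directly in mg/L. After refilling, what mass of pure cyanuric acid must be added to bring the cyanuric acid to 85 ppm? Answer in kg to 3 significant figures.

(a) 4.21 ppm; (b) 31.3 kg

(a) [OCl⁻]/[HOCl] = 10^(pH − pKa) = 10^(7.33 − 7.42) = 10^-0.09 = 0.8128.
(a) Fraction as HOCl = 1 / (1 + 0.8128) = 0.5516.
(a) HOCl = 0.5516 × 7.64 ppm = 4.214 ppm.

(b) After draining 56% and refilling: 88 × 0.44 + 16 × 0.56 = 47.68 ppm.
(b) Deficit to target: 85 − 47.68 = 37.32 mg/L.
(b) Mass: 37.32 mg/L × 839,000 L = 31,310 g cyanuric acid.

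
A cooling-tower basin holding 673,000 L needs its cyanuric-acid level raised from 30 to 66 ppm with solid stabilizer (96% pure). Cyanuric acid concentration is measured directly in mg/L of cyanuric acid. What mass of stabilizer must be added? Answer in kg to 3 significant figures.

CYA to add: (66 − 30) = 36 mg/L × 673,000 L = 24,230 g cyanuric acid.
At 96% purity: 24,230 / 0.96 = 25,240 g product.

25.2 kg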